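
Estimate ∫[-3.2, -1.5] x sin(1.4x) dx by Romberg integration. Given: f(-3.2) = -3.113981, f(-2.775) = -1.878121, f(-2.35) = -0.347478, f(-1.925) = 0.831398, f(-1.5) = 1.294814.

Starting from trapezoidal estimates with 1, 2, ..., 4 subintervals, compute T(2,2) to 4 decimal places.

T(0,0) (trapezoid, 1 panel, h=1.7000): -1.546292
T(1,0) (trapezoid, 2 panels, h=0.8500): -1.068502
T(2,0) (trapezoid, 4 panels, h=0.4250): -0.979108
T(1,1) = -1.068502 + (-1.068502 − (-1.546292))/3 = -0.909239
T(2,1) = -0.979108 + (-0.979108 − (-1.068502))/3 = -0.949310
T(2,2) = -0.949310 + (-0.949310 − (-0.909239))/15 = -0.951981

-0.9520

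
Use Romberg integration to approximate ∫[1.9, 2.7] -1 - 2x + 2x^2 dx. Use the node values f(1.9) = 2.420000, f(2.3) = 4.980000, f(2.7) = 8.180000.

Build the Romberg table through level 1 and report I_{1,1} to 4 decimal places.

4.0693

I_{0,0} (trapezoid, 1 panel, h=0.8000): 4.240000
I_{1,0} (trapezoid, 2 panels, h=0.4000): 4.112000
I_{1,1} = 4.112000 + (4.112000 − 4.240000)/3 = 4.069333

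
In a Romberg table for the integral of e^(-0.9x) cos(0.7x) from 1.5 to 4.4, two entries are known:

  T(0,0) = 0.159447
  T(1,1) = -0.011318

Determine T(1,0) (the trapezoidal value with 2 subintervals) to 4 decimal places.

From T(1,1) = (4·T(1,0) − T(0,0))/3, solve for T(1,0):
4·T(1,0) = 3·(-0.011318) + 0.159447 = 0.125493
T(1,0) = 0.031373

0.0314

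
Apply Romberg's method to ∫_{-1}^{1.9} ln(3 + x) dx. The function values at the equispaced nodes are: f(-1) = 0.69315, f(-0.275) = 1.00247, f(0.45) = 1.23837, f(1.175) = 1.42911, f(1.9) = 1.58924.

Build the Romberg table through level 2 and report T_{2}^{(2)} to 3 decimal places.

3.501

T_{0}^{(0)} (trapezoid, 1 panel, h=2.9000): 3.30947
T_{1}^{(0)} (trapezoid, 2 panels, h=1.4500): 3.45037
T_{2}^{(0)} (trapezoid, 4 panels, h=0.7250): 3.48808
T_{1}^{(1)} = 3.45037 + (3.45037 − 3.30947)/3 = 3.49734
T_{2}^{(1)} = 3.48808 + (3.48808 − 3.45037)/3 = 3.50065
T_{2}^{(2)} = 3.50065 + (3.50065 − 3.49734)/15 = 3.50087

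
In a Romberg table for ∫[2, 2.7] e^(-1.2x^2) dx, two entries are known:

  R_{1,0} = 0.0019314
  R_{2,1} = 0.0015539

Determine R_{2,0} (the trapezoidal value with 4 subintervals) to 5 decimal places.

0.00165

From R_{2,1} = (4·R_{2,0} − R_{1,0})/3, solve for R_{2,0}:
4·R_{2,0} = 3·0.0015539 + 0.0019314 = 0.0065931
R_{2,0} = 0.0016483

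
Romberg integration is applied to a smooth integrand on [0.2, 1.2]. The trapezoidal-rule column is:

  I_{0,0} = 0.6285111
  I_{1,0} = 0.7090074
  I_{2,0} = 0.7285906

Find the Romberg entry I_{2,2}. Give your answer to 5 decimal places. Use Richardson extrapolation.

0.73507

Richardson extrapolation on the trapezoidal column (denominator 4−1=3):
I_{1,1} = (4·0.7090074 − 0.6285111) / 3 = 0.7358395
I_{2,1} = (4·0.7285906 − 0.7090074) / 3 = 0.7351183
I_{2,2} = (16·0.7351183 − 0.7358395) / 15 = 0.7350702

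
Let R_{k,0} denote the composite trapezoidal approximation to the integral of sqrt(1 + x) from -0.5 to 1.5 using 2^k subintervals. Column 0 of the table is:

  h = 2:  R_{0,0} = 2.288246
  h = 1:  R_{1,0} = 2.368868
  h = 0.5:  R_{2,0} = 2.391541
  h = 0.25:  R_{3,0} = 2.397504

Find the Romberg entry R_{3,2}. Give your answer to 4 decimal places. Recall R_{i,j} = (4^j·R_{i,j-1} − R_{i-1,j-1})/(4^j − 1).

2.3995

R_{2,1} = 2.391541 + (2.391541 − 2.368868)/3 = 2.399099
R_{3,1} = 2.397504 + (2.397504 − 2.391541)/3 = 2.399492
R_{3,2} = 2.399492 + (2.399492 − 2.399099)/15 = 2.399518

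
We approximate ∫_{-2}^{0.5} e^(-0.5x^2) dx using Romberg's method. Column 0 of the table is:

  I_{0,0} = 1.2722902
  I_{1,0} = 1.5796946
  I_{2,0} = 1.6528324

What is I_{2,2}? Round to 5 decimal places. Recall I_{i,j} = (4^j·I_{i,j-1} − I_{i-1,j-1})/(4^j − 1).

1.67688

Richardson extrapolation on the trapezoidal column (denominator 4−1=3):
I_{1,1} = (4·1.5796946 − 1.2722902) / 3 = 1.6821627
I_{2,1} = (4·1.6528324 − 1.5796946) / 3 = 1.6772117
I_{2,2} = (16·1.6772117 − 1.6821627) / 15 = 1.6768816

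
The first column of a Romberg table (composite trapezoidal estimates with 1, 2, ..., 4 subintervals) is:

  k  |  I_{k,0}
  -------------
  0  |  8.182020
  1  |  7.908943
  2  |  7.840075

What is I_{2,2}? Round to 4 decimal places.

Richardson extrapolation on the trapezoidal column (denominator 4−1=3):
I_{1,1} = (4·7.908943 − 8.182020) / 3 = 7.817917
I_{2,1} = 7.840075 + (7.840075 − 7.908943)/3 = 7.817119
I_{2,2} = 7.817119 + (7.817119 − 7.817917)/15 = 7.817066

7.8171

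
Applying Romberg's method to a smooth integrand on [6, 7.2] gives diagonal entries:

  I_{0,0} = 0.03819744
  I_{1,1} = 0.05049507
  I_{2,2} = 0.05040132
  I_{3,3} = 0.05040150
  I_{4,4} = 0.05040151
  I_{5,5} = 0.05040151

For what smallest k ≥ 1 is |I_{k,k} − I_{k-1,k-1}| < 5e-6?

k = 3

|I_{1,1} − I_{0,0}| = 0.01229763 ≥ 5e-6
|I_{2,2} − I_{1,1}| = 0.00009375 ≥ 5e-6
|I_{3,3} − I_{2,2}| = 0.00000018 < 5e-6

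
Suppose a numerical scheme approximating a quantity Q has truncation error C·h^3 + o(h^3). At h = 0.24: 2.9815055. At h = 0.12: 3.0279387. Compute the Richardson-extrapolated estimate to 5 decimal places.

3.03457

Extrapolated value = (8·A(h/2) − A(h)) / (8 − 1)
= (8·3.0279387 − 2.9815055) / 7
= 21.2420041 / 7 = 3.0345720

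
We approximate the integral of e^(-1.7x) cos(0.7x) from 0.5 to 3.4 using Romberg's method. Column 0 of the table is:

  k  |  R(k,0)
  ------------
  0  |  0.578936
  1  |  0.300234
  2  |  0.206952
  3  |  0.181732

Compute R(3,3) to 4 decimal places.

Richardson extrapolation on the trapezoidal column (denominator 4−1=3):
R(1,1) = (4·0.300234 − 0.578936) / 3 = 0.207333
R(2,1) = (4·0.206952 − 0.300234) / 3 = 0.175858
R(3,1) = 0.181732 + (0.181732 − 0.206952)/3 = 0.173325
R(2,2) = 0.175858 + (0.175858 − 0.207333)/15 = 0.173760
R(3,2) = 0.173325 + (0.173325 − 0.175858)/15 = 0.173156
R(3,3) = 0.173156 + (0.173156 − 0.173760)/63 = 0.173146

0.1731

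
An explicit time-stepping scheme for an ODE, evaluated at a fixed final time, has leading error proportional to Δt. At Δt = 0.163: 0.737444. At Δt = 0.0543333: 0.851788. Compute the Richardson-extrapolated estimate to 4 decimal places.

The leading error scales as Δt; refining by a factor of 3 reduces it by 3^1 = 3.
Extrapolated value = (3·A(Δt/3) − A(Δt)) / (3 − 1)
= (3·0.851788 − 0.737444) / 2
= 1.817920 / 2 = 0.908960

0.9090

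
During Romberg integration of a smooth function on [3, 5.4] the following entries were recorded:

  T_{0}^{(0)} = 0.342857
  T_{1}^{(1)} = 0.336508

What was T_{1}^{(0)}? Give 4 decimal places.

0.3381

From T_{1}^{(1)} = (4·T_{1}^{(0)} − T_{0}^{(0)})/3, solve for T_{1}^{(0)}:
4·T_{1}^{(0)} = 3·0.336508 + 0.342857 = 1.352381
T_{1}^{(0)} = 0.338095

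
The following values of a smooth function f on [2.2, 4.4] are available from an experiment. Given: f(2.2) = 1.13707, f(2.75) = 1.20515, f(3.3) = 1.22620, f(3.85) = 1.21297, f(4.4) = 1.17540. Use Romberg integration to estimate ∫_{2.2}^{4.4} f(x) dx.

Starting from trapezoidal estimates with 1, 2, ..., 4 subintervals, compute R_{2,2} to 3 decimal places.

R_{0,0} (trapezoid, 1 panel, h=2.2000): 2.54372
R_{1,0} (trapezoid, 2 panels, h=1.1000): 2.62068
R_{2,0} (trapezoid, 4 panels, h=0.5500): 2.64031
R_{1,1} = 2.62068 + (2.62068 − 2.54372)/3 = 2.64633
R_{2,1} = 2.64031 + (2.64031 − 2.62068)/3 = 2.64685
R_{2,2} = 2.64685 + (2.64685 − 2.64633)/15 = 2.64688

2.647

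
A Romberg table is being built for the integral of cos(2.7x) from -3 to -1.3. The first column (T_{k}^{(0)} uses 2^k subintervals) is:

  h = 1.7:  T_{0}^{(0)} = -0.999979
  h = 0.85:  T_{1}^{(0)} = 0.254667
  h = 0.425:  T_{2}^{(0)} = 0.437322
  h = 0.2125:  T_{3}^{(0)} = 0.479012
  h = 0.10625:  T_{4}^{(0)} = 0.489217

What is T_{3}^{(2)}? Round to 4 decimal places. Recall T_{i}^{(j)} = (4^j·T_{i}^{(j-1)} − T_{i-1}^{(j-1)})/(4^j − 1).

0.4926

T_{2}^{(1)} = 0.437322 + (0.437322 − 0.254667)/3 = 0.498207
T_{3}^{(1)} = (4·0.479012 − 0.437322) / 3 = 0.492909
T_{3}^{(2)} = 0.492909 + (0.492909 − 0.498207)/15 = 0.492556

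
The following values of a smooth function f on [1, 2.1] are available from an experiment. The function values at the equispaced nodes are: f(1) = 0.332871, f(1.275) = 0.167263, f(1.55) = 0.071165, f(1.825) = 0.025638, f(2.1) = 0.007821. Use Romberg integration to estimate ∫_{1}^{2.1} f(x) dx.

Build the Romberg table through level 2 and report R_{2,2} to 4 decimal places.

0.1150

R_{0,0} (trapezoid, 1 panel, h=1.1000): 0.187381
R_{1,0} (trapezoid, 2 panels, h=0.5500): 0.132831
R_{2,0} (trapezoid, 4 panels, h=0.2750): 0.119463
R_{1,1} = 0.132831 + (0.132831 − 0.187381)/3 = 0.114648
R_{2,1} = 0.119463 + (0.119463 − 0.132831)/3 = 0.115007
R_{2,2} = 0.115007 + (0.115007 − 0.114648)/15 = 0.115031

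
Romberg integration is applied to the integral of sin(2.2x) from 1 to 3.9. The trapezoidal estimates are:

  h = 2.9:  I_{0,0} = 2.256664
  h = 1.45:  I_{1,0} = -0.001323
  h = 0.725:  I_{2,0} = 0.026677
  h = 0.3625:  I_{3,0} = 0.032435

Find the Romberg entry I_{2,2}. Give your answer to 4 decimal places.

I_{1,1} = (4·(-0.001323) − 2.256664) / 3 = -0.753985
I_{2,1} = (4·0.026677 − (-0.001323)) / 3 = 0.036010
I_{2,2} = 0.036010 + (0.036010 − (-0.753985))/15 = 0.088676

0.0887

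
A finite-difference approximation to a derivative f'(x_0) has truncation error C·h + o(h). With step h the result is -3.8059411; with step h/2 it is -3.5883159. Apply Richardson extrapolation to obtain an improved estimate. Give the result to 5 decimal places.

-3.37069

The leading error scales as h; refining by a factor of 2 reduces it by 2^1 = 2.
Extrapolated value = (2·A(h/2) − A(h)) / (2 − 1)
= (2·(-3.5883159) − (-3.8059411)) / 1
= -3.3706907 / 1 = -3.3706907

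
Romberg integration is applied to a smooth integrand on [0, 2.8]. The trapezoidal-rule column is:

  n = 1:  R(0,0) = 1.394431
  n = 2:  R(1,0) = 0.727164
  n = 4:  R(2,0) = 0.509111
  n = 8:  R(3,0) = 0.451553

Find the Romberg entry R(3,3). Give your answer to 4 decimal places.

Richardson extrapolation on the trapezoidal column (denominator 4−1=3):
R(1,1) = (4·0.727164 − 1.394431) / 3 = 0.504742
R(2,1) = (4·0.509111 − 0.727164) / 3 = 0.436427
R(3,1) = 0.451553 + (0.451553 − 0.509111)/3 = 0.432367
R(2,2) = (16·0.436427 − 0.504742) / 15 = 0.431873
R(3,2) = (16·0.432367 − 0.436427) / 15 = 0.432096
R(3,3) = (64·0.432096 − 0.431873) / 63 = 0.432100
(Column j=1 coincides with Simpson's rule on the same nodes.)

0.4321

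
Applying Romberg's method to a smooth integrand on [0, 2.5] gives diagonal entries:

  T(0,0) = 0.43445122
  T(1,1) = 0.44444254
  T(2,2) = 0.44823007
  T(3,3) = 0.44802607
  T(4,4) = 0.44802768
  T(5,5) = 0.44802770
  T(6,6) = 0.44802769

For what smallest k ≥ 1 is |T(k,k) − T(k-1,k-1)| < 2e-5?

|T(1,1) − T(0,0)| = 0.00999132 ≥ 2e-5
|T(2,2) − T(1,1)| = 0.00378753 ≥ 2e-5
|T(3,3) − T(2,2)| = 0.00020400 ≥ 2e-5
|T(4,4) − T(3,3)| = 0.00000161 < 2e-5

k = 4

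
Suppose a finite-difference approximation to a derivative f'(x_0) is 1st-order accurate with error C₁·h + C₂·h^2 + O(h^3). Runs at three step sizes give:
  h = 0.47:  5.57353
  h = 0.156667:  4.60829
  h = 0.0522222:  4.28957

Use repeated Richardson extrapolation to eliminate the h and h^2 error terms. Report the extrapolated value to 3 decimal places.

First eliminate the h term (factor 3^1 = 3):
  B₁ = (3·4.60829 − 5.57353)/2 = 4.12567
  B₂ = (3·4.28957 − 4.60829)/2 = 4.13021
Then eliminate the h^2 term (factor 3^2 = 9):
  (9·4.13021 − 4.12567)/8 = 4.13078

4.131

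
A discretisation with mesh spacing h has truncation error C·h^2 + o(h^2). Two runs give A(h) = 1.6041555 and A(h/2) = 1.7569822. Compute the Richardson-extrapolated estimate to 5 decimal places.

1.80792

Extrapolated value = (4·A(h/2) − A(h)) / (4 − 1)
= (4·1.7569822 − 1.6041555) / 3
= 5.4237733 / 3 = 1.8079244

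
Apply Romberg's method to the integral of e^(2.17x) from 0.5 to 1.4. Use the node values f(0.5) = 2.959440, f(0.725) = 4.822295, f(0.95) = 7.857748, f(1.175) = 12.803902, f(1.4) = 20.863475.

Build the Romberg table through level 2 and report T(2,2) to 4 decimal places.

T(0,0) (trapezoid, 1 panel, h=0.9000): 10.720312
T(1,0) (trapezoid, 2 panels, h=0.4500): 8.896142
T(2,0) (trapezoid, 4 panels, h=0.2250): 8.413966
T(1,1) = 8.896142 + (8.896142 − 10.720312)/3 = 8.288085
T(2,1) = 8.413966 + (8.413966 − 8.896142)/3 = 8.253241
T(2,2) = 8.253241 + (8.253241 − 8.288085)/15 = 8.250918

8.2509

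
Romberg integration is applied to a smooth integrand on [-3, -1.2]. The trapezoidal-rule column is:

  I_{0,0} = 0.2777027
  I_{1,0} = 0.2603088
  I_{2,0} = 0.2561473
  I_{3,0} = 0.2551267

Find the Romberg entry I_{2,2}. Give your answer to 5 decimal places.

Richardson extrapolation on the trapezoidal column (denominator 4−1=3):
I_{1,1} = 0.2603088 + (0.2603088 − 0.2777027)/3 = 0.2545108
I_{2,1} = 0.2561473 + (0.2561473 − 0.2603088)/3 = 0.2547601
I_{2,2} = (16·0.2547601 − 0.2545108) / 15 = 0.2547767
(Column j=1 coincides with Simpson's rule on the same nodes.)

0.25478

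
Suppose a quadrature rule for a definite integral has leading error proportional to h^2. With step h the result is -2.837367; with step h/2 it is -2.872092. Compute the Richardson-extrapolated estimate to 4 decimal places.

Extrapolated value = (4·A(h/2) − A(h)) / (4 − 1)
= (4·(-2.872092) − (-2.837367)) / 3
= -8.651001 / 3 = -2.883667

-2.8837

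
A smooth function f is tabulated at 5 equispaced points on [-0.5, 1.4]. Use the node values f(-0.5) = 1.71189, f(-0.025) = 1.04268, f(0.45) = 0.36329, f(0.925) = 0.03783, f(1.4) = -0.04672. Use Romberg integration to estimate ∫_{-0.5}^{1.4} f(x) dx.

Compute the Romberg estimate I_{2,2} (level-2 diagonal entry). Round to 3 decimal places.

1.068

I_{0,0} (trapezoid, 1 panel, h=1.9000): 1.58191
I_{1,0} (trapezoid, 2 panels, h=0.9500): 1.13608
I_{2,0} (trapezoid, 4 panels, h=0.4750): 1.08128
I_{1,1} = 1.13608 + (1.13608 − 1.58191)/3 = 0.98747
I_{2,1} = 1.08128 + (1.08128 − 1.13608)/3 = 1.06301
I_{2,2} = 1.06301 + (1.06301 − 0.98747)/15 = 1.06805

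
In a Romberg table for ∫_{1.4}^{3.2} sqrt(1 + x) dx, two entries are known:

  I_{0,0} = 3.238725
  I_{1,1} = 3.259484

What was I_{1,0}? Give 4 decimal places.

From I_{1,1} = (4·I_{1,0} − I_{0,0})/3, solve for I_{1,0}:
4·I_{1,0} = 3·3.259484 + 3.238725 = 13.017177
I_{1,0} = 3.254294

3.2543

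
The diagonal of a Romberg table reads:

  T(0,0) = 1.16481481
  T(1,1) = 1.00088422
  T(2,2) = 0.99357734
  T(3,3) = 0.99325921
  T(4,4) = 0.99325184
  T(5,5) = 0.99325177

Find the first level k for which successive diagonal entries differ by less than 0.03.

k = 2

|T(1,1) − T(0,0)| = 0.16393059 ≥ 0.03
|T(2,2) − T(1,1)| = 0.00730688 < 0.03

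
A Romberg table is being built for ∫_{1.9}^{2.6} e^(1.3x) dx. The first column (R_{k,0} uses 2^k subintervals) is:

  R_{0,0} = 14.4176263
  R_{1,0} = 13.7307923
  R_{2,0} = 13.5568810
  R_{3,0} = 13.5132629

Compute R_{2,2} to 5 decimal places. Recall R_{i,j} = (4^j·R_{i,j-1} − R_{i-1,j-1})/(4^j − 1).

13.49871

Richardson extrapolation on the trapezoidal column (denominator 4−1=3):
R_{1,1} = (4·13.7307923 − 14.4176263) / 3 = 13.5018476
R_{2,1} = 13.5568810 + (13.5568810 − 13.7307923)/3 = 13.4989106
R_{2,2} = 13.4989106 + (13.4989106 − 13.5018476)/15 = 13.4987148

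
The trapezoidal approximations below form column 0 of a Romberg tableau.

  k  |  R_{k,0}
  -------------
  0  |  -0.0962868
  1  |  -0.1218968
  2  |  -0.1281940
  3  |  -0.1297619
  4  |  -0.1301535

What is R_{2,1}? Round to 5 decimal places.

-0.13029

Richardson extrapolation on the trapezoidal column (denominator 4−1=3):
R_{2,1} = (4·(-0.1281940) − (-0.1218968)) / 3 = -0.1302931
(Column j=1 coincides with Simpson's rule on the same nodes.)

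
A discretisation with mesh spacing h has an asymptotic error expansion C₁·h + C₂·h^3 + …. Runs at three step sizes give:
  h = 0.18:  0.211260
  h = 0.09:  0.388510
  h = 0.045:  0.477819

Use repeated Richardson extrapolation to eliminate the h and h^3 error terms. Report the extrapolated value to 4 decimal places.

First eliminate the h term (factor 2^1 = 2):
  B₁ = (2·0.388510 − 0.211260)/1 = 0.565760
  B₂ = (2·0.477819 − 0.388510)/1 = 0.567128
Then eliminate the h^3 term (factor 2^3 = 8):
  (8·0.567128 − 0.565760)/7 = 0.567323

0.5673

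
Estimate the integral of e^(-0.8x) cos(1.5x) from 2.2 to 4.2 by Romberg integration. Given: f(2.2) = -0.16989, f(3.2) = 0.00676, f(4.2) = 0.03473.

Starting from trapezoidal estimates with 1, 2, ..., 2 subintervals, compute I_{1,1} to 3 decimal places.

-0.036

I_{0,0} (trapezoid, 1 panel, h=2.0000): -0.13516
I_{1,0} (trapezoid, 2 panels, h=1.0000): -0.06082
I_{1,1} = -0.06082 + (-0.06082 − (-0.13516))/3 = -0.03604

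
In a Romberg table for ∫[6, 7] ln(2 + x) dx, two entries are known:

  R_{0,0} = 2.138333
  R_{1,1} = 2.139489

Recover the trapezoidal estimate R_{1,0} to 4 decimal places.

2.1392

From R_{1,1} = (4·R_{1,0} − R_{0,0})/3, solve for R_{1,0}:
4·R_{1,0} = 3·2.139489 + 2.138333 = 8.556800
R_{1,0} = 2.139200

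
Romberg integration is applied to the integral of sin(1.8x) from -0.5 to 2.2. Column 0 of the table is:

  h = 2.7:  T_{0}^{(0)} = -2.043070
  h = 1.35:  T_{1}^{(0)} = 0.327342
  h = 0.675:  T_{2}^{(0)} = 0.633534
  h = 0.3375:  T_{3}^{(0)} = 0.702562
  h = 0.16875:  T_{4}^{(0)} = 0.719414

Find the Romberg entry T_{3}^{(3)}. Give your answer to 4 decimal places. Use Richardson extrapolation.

0.7251

T_{1}^{(1)} = 0.327342 + (0.327342 − (-2.043070))/3 = 1.117479
T_{2}^{(1)} = 0.633534 + (0.633534 − 0.327342)/3 = 0.735598
T_{3}^{(1)} = 0.702562 + (0.702562 − 0.633534)/3 = 0.725571
T_{2}^{(2)} = (16·0.735598 − 1.117479) / 15 = 0.710139
T_{3}^{(2)} = 0.725571 + (0.725571 − 0.735598)/15 = 0.724903
T_{3}^{(3)} = 0.724903 + (0.724903 − 0.710139)/63 = 0.725137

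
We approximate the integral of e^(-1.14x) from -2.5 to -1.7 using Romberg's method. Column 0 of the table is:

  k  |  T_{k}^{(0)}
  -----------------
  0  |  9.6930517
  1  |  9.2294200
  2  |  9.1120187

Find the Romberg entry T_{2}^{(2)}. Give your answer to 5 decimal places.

9.07275

T_{1}^{(1)} = (4·9.2294200 − 9.6930517) / 3 = 9.0748761
T_{2}^{(1)} = 9.1120187 + (9.1120187 − 9.2294200)/3 = 9.0728849
T_{2}^{(2)} = (16·9.0728849 − 9.0748761) / 15 = 9.0727522
(Column j=1 coincides with Simpson's rule on the same nodes.)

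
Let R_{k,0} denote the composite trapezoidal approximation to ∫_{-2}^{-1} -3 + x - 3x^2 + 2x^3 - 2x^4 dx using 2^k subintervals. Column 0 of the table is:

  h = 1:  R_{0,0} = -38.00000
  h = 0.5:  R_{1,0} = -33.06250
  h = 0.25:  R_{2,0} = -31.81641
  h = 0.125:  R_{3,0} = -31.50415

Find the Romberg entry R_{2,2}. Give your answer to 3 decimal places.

-31.400

R_{1,1} = -33.06250 + (-33.06250 − (-38.00000))/3 = -31.41667
R_{2,1} = (4·(-31.81641) − (-33.06250)) / 3 = -31.40105
R_{2,2} = (16·(-31.40105) − (-31.41667)) / 15 = -31.40001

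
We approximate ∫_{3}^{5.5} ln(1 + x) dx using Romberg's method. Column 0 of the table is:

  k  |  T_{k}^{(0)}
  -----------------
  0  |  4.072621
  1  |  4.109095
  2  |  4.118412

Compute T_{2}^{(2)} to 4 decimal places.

4.1215

Richardson extrapolation on the trapezoidal column (denominator 4−1=3):
T_{1}^{(1)} = (4·4.109095 − 4.072621) / 3 = 4.121253
T_{2}^{(1)} = (4·4.118412 − 4.109095) / 3 = 4.121518
T_{2}^{(2)} = (16·4.121518 − 4.121253) / 15 = 4.121536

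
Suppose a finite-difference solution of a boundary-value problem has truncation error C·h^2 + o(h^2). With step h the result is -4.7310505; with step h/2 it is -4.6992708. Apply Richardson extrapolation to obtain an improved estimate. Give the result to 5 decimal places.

The leading error scales as h^2; refining by a factor of 2 reduces it by 2^2 = 4.
Extrapolated value = (4·A(h/2) − A(h)) / (4 − 1)
= (4·(-4.6992708) − (-4.7310505)) / 3
= -14.0660327 / 3 = -4.6886776

-4.68868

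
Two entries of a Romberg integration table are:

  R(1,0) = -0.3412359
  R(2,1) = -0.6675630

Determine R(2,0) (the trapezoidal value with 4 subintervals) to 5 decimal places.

-0.58598

From R(2,1) = (4·R(2,0) − R(1,0))/3, solve for R(2,0):
4·R(2,0) = 3·(-0.6675630) + (-0.3412359) = -2.3439249
R(2,0) = -0.5859812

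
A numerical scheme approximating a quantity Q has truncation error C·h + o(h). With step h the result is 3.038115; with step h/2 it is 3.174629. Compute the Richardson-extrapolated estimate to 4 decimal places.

3.3111

Extrapolated value = (2·A(h/2) − A(h)) / (2 − 1)
= (2·3.174629 − 3.038115) / 1
= 3.311143 / 1 = 3.311143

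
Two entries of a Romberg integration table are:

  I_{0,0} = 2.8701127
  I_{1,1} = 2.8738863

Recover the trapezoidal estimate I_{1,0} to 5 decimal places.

2.87294

From I_{1,1} = (4·I_{1,0} − I_{0,0})/3, solve for I_{1,0}:
4·I_{1,0} = 3·2.8738863 + 2.8701127 = 11.4917716
I_{1,0} = 2.8729429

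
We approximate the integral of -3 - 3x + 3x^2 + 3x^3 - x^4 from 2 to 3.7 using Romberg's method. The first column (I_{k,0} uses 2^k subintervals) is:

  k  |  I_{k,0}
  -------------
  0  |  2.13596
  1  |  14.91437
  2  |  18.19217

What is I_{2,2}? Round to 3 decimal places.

Richardson extrapolation on the trapezoidal column (denominator 4−1=3):
I_{1,1} = (4·14.91437 − 2.13596) / 3 = 19.17384
I_{2,1} = 18.19217 + (18.19217 − 14.91437)/3 = 19.28477
I_{2,2} = (16·19.28477 − 19.17384) / 15 = 19.29217
(Column j=1 coincides with Simpson's rule on the same nodes.)

19.292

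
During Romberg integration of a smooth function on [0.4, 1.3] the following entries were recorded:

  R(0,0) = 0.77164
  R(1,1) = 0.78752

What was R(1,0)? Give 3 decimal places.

From R(1,1) = (4·R(1,0) − R(0,0))/3, solve for R(1,0):
4·R(1,0) = 3·0.78752 + 0.77164 = 3.13420
R(1,0) = 0.78355

0.784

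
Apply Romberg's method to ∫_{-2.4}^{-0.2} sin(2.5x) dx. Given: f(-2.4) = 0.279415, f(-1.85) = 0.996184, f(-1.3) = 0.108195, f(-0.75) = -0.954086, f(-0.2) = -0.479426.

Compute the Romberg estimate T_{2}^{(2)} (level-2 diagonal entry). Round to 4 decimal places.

T_{0}^{(0)} (trapezoid, 1 panel, h=2.2000): -0.220012
T_{1}^{(0)} (trapezoid, 2 panels, h=1.1000): 0.009008
T_{2}^{(0)} (trapezoid, 4 panels, h=0.5500): 0.027658
T_{1}^{(1)} = 0.009008 + (0.009008 − (-0.220012))/3 = 0.085348
T_{2}^{(1)} = 0.027658 + (0.027658 − 0.009008)/3 = 0.033875
T_{2}^{(2)} = 0.033875 + (0.033875 − 0.085348)/15 = 0.030443

0.0304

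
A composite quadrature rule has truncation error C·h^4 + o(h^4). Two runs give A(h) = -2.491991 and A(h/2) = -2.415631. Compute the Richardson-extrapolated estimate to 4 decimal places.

The leading error scales as h^4; refining by a factor of 2 reduces it by 2^4 = 16.
Extrapolated value = (16·A(h/2) − A(h)) / (16 − 1)
= (16·(-2.415631) − (-2.491991)) / 15
= -36.158105 / 15 = -2.410540

-2.4105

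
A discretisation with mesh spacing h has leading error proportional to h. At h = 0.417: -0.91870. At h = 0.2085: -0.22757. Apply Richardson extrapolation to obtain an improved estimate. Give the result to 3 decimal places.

0.464

The leading error scales as h; refining by a factor of 2 reduces it by 2^1 = 2.
Extrapolated value = (2·A(h/2) − A(h)) / (2 − 1)
= (2·(-0.22757) − (-0.91870)) / 1
= 0.46356 / 1 = 0.46356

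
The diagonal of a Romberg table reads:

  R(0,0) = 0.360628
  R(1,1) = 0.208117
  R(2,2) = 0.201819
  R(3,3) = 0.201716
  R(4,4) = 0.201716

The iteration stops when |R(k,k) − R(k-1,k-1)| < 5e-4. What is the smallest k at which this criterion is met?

k = 3

|R(1,1) − R(0,0)| = 0.152511 ≥ 5e-4
|R(2,2) − R(1,1)| = 0.006298 ≥ 5e-4
|R(3,3) − R(2,2)| = 0.000103 < 5e-4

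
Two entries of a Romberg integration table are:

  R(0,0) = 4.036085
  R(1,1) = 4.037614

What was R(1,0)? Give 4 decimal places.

4.0372

From R(1,1) = (4·R(1,0) − R(0,0))/3, solve for R(1,0):
4·R(1,0) = 3·4.037614 + 4.036085 = 16.148927
R(1,0) = 4.037232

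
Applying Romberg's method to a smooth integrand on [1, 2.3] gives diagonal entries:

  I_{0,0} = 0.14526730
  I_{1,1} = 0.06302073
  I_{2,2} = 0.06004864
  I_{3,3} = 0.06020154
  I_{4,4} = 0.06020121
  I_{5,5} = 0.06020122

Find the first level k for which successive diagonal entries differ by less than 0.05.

k = 2

|I_{1,1} − I_{0,0}| = 0.08224657 ≥ 0.05
|I_{2,2} − I_{1,1}| = 0.00297209 < 0.05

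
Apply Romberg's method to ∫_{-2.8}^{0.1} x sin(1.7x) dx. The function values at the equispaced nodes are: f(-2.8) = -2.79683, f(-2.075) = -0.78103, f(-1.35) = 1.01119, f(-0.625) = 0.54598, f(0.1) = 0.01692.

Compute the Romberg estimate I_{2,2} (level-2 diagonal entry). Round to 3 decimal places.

I_{0,0} (trapezoid, 1 panel, h=2.9000): -4.03087
I_{1,0} (trapezoid, 2 panels, h=1.4500): -0.54921
I_{2,0} (trapezoid, 4 panels, h=0.7250): -0.44502
I_{1,1} = -0.54921 + (-0.54921 − (-4.03087))/3 = 0.61134
I_{2,1} = -0.44502 + (-0.44502 − (-0.54921))/3 = -0.41029
I_{2,2} = -0.41029 + (-0.41029 − 0.61134)/15 = -0.47840

-0.478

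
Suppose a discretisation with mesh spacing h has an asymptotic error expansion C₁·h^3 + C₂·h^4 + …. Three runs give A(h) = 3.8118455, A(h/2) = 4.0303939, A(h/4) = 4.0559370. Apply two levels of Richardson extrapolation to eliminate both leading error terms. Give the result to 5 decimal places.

First eliminate the h^3 term (factor 2^3 = 8):
  B₁ = (8·4.0303939 − 3.8118455)/7 = 4.0616151
  B₂ = (8·4.0559370 − 4.0303939)/7 = 4.0595860
Then eliminate the h^4 term (factor 2^4 = 16):
  (16·4.0595860 − 4.0616151)/15 = 4.0594507

4.05945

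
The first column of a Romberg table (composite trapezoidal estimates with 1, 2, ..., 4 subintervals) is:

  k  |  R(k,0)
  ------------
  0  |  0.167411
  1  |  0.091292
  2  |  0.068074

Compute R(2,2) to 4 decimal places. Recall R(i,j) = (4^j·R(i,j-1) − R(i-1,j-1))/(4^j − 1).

0.0600

Richardson extrapolation on the trapezoidal column (denominator 4−1=3):
R(1,1) = (4·0.091292 − 0.167411) / 3 = 0.065919
R(2,1) = 0.068074 + (0.068074 − 0.091292)/3 = 0.060335
R(2,2) = (16·0.060335 − 0.065919) / 15 = 0.059963
(Column j=1 coincides with Simpson's rule on the same nodes.)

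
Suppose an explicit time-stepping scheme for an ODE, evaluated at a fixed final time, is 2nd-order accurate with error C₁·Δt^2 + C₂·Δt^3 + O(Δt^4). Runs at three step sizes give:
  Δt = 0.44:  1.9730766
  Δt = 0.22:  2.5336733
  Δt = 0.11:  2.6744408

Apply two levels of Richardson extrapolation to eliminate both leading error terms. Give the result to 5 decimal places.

2.72148

First eliminate the Δt^2 term (factor 2^2 = 4):
  B₁ = (4·2.5336733 − 1.9730766)/3 = 2.7205389
  B₂ = (4·2.6744408 − 2.5336733)/3 = 2.7213633
Then eliminate the Δt^3 term (factor 2^3 = 8):
  (8·2.7213633 − 2.7205389)/7 = 2.7214811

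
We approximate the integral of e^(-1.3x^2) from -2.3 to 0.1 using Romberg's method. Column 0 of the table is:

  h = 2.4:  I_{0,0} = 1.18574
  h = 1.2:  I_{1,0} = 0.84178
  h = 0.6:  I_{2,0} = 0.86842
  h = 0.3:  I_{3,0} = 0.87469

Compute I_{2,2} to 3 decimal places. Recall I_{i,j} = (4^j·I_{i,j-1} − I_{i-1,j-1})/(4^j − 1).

I_{1,1} = (4·0.84178 − 1.18574) / 3 = 0.72713
I_{2,1} = 0.86842 + (0.86842 − 0.84178)/3 = 0.87730
I_{2,2} = 0.87730 + (0.87730 − 0.72713)/15 = 0.88731

0.887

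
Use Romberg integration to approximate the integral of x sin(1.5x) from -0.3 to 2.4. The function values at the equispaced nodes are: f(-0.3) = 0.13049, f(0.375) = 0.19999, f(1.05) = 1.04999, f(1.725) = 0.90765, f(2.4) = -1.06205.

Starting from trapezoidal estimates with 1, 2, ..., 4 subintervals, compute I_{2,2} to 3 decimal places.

I_{0,0} (trapezoid, 1 panel, h=2.7000): -1.25761
I_{1,0} (trapezoid, 2 panels, h=1.3500): 0.78868
I_{2,0} (trapezoid, 4 panels, h=0.6750): 1.14200
I_{1,1} = 0.78868 + (0.78868 − (-1.25761))/3 = 1.47078
I_{2,1} = 1.14200 + (1.14200 − 0.78868)/3 = 1.25977
I_{2,2} = 1.25977 + (1.25977 − 1.47078)/15 = 1.24570

1.246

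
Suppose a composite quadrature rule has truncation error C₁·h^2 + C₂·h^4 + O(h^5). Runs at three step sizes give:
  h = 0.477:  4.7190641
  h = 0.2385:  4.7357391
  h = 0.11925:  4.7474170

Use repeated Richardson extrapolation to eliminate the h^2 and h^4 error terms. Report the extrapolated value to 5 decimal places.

First eliminate the h^2 term (factor 2^2 = 4):
  B₁ = (4·4.7357391 − 4.7190641)/3 = 4.7412974
  B₂ = (4·4.7474170 − 4.7357391)/3 = 4.7513096
Then eliminate the h^4 term (factor 2^4 = 16):
  (16·4.7513096 − 4.7412974)/15 = 4.7519771

4.75198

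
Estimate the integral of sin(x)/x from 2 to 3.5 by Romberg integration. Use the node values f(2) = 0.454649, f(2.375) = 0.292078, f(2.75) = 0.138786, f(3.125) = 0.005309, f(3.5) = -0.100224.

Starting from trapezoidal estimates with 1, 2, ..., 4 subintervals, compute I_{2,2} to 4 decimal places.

0.2277

I_{0,0} (trapezoid, 1 panel, h=1.5000): 0.265819
I_{1,0} (trapezoid, 2 panels, h=0.7500): 0.236999
I_{2,0} (trapezoid, 4 panels, h=0.3750): 0.230020
I_{1,1} = 0.236999 + (0.236999 − 0.265819)/3 = 0.227392
I_{2,1} = 0.230020 + (0.230020 − 0.236999)/3 = 0.227694
I_{2,2} = 0.227694 + (0.227694 − 0.227392)/15 = 0.227714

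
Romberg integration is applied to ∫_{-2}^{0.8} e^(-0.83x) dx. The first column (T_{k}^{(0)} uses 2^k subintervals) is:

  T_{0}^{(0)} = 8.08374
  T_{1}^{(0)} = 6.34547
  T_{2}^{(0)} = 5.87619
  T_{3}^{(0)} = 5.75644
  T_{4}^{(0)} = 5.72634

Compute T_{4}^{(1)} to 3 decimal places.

T_{4}^{(1)} = (4·5.72634 − 5.75644) / 3 = 5.71631

5.716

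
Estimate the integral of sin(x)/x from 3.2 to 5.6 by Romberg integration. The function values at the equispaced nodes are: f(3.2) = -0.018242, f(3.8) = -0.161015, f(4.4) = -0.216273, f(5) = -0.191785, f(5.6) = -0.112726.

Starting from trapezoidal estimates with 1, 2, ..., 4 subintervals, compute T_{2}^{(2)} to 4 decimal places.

-0.3947

T_{0}^{(0)} (trapezoid, 1 panel, h=2.4000): -0.157162
T_{1}^{(0)} (trapezoid, 2 panels, h=1.2000): -0.338108
T_{2}^{(0)} (trapezoid, 4 panels, h=0.6000): -0.380734
T_{1}^{(1)} = -0.338108 + (-0.338108 − (-0.157162))/3 = -0.398423
T_{2}^{(1)} = -0.380734 + (-0.380734 − (-0.338108))/3 = -0.394943
T_{2}^{(2)} = -0.394943 + (-0.394943 − (-0.398423))/15 = -0.394711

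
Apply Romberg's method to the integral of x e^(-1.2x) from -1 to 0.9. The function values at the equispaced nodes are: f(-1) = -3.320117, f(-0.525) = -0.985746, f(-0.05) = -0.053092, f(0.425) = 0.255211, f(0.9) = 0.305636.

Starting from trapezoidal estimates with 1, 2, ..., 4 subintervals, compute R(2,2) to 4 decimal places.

R(0,0) (trapezoid, 1 panel, h=1.9000): -2.863757
R(1,0) (trapezoid, 2 panels, h=0.9500): -1.482316
R(2,0) (trapezoid, 4 panels, h=0.4750): -1.088162
R(1,1) = -1.482316 + (-1.482316 − (-2.863757))/3 = -1.021836
R(2,1) = -1.088162 + (-1.088162 − (-1.482316))/3 = -0.956777
R(2,2) = -0.956777 + (-0.956777 − (-1.021836))/15 = -0.952440

-0.9524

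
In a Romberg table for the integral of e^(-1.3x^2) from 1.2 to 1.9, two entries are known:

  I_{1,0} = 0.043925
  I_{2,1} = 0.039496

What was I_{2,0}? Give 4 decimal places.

From I_{2,1} = (4·I_{2,0} − I_{1,0})/3, solve for I_{2,0}:
4·I_{2,0} = 3·0.039496 + 0.043925 = 0.162413
I_{2,0} = 0.040603

0.0406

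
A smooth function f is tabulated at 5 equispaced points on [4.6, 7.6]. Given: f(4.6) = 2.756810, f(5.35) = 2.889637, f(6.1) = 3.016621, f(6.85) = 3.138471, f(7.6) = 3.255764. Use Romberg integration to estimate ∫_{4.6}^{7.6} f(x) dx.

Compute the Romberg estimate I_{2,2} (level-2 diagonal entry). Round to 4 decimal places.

I_{0,0} (trapezoid, 1 panel, h=3.0000): 9.018861
I_{1,0} (trapezoid, 2 panels, h=1.5000): 9.034362
I_{2,0} (trapezoid, 4 panels, h=0.7500): 9.038262
I_{1,1} = 9.034362 + (9.034362 − 9.018861)/3 = 9.039529
I_{2,1} = 9.038262 + (9.038262 − 9.034362)/3 = 9.039562
I_{2,2} = 9.039562 + (9.039562 − 9.039529)/15 = 9.039564

9.0396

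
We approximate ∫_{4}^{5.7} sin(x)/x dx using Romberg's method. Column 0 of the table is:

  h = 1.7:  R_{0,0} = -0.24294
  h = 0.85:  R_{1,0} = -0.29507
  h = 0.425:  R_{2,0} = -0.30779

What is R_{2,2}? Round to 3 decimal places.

Richardson extrapolation on the trapezoidal column (denominator 4−1=3):
R_{1,1} = (4·(-0.29507) − (-0.24294)) / 3 = -0.31245
R_{2,1} = -0.30779 + (-0.30779 − (-0.29507))/3 = -0.31203
R_{2,2} = (16·(-0.31203) − (-0.31245)) / 15 = -0.31200

-0.312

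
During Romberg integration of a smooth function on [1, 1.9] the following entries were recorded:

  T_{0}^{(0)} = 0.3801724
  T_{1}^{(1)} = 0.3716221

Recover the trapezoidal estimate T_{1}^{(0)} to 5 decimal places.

From T_{1}^{(1)} = (4·T_{1}^{(0)} − T_{0}^{(0)})/3, solve for T_{1}^{(0)}:
4·T_{1}^{(0)} = 3·0.3716221 + 0.3801724 = 1.4950387
T_{1}^{(0)} = 0.3737597

0.37376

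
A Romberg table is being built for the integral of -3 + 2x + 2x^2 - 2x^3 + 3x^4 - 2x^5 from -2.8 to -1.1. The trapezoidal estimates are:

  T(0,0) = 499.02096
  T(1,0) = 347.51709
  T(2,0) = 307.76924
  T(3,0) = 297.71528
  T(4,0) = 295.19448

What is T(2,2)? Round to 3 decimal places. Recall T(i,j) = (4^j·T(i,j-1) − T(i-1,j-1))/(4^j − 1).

Richardson extrapolation on the trapezoidal column (denominator 4−1=3):
T(1,1) = 347.51709 + (347.51709 − 499.02096)/3 = 297.01580
T(2,1) = 307.76924 + (307.76924 − 347.51709)/3 = 294.51996
T(2,2) = 294.51996 + (294.51996 − 297.01580)/15 = 294.35357

294.354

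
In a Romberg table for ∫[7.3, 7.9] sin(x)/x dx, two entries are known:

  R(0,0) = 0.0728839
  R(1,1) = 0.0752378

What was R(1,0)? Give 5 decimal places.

0.07465

From R(1,1) = (4·R(1,0) − R(0,0))/3, solve for R(1,0):
4·R(1,0) = 3·0.0752378 + 0.0728839 = 0.2985973
R(1,0) = 0.0746493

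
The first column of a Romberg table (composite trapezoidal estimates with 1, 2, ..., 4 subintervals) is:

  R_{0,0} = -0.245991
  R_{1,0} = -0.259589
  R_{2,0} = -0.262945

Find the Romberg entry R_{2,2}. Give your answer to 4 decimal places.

Richardson extrapolation on the trapezoidal column (denominator 4−1=3):
R_{1,1} = (4·(-0.259589) − (-0.245991)) / 3 = -0.264122
R_{2,1} = -0.262945 + (-0.262945 − (-0.259589))/3 = -0.264064
R_{2,2} = -0.264064 + (-0.264064 − (-0.264122))/15 = -0.264060

-0.2641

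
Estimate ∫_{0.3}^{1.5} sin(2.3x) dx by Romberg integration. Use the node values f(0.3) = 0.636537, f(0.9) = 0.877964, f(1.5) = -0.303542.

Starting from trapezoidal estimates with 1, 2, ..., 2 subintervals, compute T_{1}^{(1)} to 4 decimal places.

T_{0}^{(0)} (trapezoid, 1 panel, h=1.2000): 0.199797
T_{1}^{(0)} (trapezoid, 2 panels, h=0.6000): 0.626677
T_{1}^{(1)} = 0.626677 + (0.626677 − 0.199797)/3 = 0.768970

0.7690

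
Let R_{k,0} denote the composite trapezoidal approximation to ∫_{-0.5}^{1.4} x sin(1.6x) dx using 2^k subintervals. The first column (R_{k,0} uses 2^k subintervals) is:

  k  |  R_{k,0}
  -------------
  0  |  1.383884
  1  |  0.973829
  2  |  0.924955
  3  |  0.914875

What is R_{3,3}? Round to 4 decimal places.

0.9117

Richardson extrapolation on the trapezoidal column (denominator 4−1=3):
R_{1,1} = 0.973829 + (0.973829 − 1.383884)/3 = 0.837144
R_{2,1} = (4·0.924955 − 0.973829) / 3 = 0.908664
R_{3,1} = 0.914875 + (0.914875 − 0.924955)/3 = 0.911515
R_{2,2} = 0.908664 + (0.908664 − 0.837144)/15 = 0.913432
R_{3,2} = 0.911515 + (0.911515 − 0.908664)/15 = 0.911705
R_{3,3} = (64·0.911705 − 0.913432) / 63 = 0.911678
(Column j=1 coincides with Simpson's rule on the same nodes.)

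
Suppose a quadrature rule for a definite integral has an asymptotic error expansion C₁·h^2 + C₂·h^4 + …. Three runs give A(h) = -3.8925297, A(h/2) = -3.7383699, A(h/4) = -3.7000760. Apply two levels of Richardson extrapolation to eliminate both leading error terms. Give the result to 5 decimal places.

-3.68733

First eliminate the h^2 term (factor 2^2 = 4):
  B₁ = (4·(-3.7383699) − (-3.8925297))/3 = -3.6869833
  B₂ = (4·(-3.7000760) − (-3.7383699))/3 = -3.6873114
Then eliminate the h^4 term (factor 2^4 = 16):
  (16·(-3.6873114) − (-3.6869833))/15 = -3.6873333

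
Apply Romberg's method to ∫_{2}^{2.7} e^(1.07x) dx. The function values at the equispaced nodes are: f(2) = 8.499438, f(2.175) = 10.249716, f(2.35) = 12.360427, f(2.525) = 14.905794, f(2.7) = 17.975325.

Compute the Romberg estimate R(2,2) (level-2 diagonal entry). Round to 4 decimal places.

R(0,0) (trapezoid, 1 panel, h=0.7000): 9.266167
R(1,0) (trapezoid, 2 panels, h=0.3500): 8.959233
R(2,0) (trapezoid, 4 panels, h=0.1750): 8.881831
R(1,1) = 8.959233 + (8.959233 − 9.266167)/3 = 8.856922
R(2,1) = 8.881831 + (8.881831 − 8.959233)/3 = 8.856030
R(2,2) = 8.856030 + (8.856030 − 8.856922)/15 = 8.855971

8.8560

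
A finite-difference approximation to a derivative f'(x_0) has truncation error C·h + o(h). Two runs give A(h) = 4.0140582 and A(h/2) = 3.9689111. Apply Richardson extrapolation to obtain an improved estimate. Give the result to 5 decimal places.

3.92376

The leading error scales as h; refining by a factor of 2 reduces it by 2^1 = 2.
Extrapolated value = (2·A(h/2) − A(h)) / (2 − 1)
= (2·3.9689111 − 4.0140582) / 1
= 3.9237640 / 1 = 3.9237640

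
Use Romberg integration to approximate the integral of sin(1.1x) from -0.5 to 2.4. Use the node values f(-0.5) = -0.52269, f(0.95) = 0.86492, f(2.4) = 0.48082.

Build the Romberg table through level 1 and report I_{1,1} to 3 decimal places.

1.652

I_{0,0} (trapezoid, 1 panel, h=2.9000): -0.06071
I_{1,0} (trapezoid, 2 panels, h=1.4500): 1.22378
I_{1,1} = 1.22378 + (1.22378 − (-0.06071))/3 = 1.65194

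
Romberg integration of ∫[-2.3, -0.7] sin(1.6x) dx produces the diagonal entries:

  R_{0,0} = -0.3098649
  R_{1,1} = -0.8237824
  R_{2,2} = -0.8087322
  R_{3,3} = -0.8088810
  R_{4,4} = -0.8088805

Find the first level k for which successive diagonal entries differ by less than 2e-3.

|R_{1,1} − R_{0,0}| = 0.5139175 ≥ 2e-3
|R_{2,2} − R_{1,1}| = 0.0150502 ≥ 2e-3
|R_{3,3} − R_{2,2}| = 0.0001488 < 2e-3

k = 3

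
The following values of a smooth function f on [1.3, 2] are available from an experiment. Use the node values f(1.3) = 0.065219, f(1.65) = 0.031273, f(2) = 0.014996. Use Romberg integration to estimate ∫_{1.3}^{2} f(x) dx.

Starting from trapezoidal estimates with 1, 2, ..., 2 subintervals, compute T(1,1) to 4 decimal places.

0.0240

T(0,0) (trapezoid, 1 panel, h=0.7000): 0.028075
T(1,0) (trapezoid, 2 panels, h=0.3500): 0.024983
T(1,1) = 0.024983 + (0.024983 − 0.028075)/3 = 0.023952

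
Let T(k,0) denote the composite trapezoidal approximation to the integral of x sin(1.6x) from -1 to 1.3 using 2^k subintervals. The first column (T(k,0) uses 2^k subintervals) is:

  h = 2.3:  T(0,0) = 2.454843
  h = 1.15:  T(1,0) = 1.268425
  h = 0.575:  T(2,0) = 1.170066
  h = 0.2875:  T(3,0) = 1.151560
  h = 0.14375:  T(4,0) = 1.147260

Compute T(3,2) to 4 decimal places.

1.1459

T(2,1) = 1.170066 + (1.170066 − 1.268425)/3 = 1.137280
T(3,1) = (4·1.151560 − 1.170066) / 3 = 1.145391
T(3,2) = (16·1.145391 − 1.137280) / 15 = 1.145932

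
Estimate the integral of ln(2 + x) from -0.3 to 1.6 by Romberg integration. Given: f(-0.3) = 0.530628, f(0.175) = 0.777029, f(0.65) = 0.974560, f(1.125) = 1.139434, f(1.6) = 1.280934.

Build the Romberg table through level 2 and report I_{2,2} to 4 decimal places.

I_{0,0} (trapezoid, 1 panel, h=1.9000): 1.720984
I_{1,0} (trapezoid, 2 panels, h=0.9500): 1.786324
I_{2,0} (trapezoid, 4 panels, h=0.4750): 1.803482
I_{1,1} = 1.786324 + (1.786324 − 1.720984)/3 = 1.808104
I_{2,1} = 1.803482 + (1.803482 − 1.786324)/3 = 1.809201
I_{2,2} = 1.809201 + (1.809201 − 1.808104)/15 = 1.809274

1.8093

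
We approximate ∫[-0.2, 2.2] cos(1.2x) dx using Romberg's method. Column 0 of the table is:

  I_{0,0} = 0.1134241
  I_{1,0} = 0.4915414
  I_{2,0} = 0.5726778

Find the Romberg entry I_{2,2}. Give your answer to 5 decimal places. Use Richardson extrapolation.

I_{1,1} = (4·0.4915414 − 0.1134241) / 3 = 0.6175805
I_{2,1} = 0.5726778 + (0.5726778 − 0.4915414)/3 = 0.5997233
I_{2,2} = 0.5997233 + (0.5997233 − 0.6175805)/15 = 0.5985328
(Column j=1 coincides with Simpson's rule on the same nodes.)

0.59853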